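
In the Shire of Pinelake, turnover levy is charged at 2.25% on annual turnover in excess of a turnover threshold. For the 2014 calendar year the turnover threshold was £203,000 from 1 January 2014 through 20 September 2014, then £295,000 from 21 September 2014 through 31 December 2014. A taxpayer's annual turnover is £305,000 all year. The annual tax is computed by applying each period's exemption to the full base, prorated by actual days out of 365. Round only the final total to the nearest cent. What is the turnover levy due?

1 January – 20 September 2014: 263 days, exemption £203,000 → (£305,000 − £203,000) × 2.25% × 263/365 = £1,653.6575
21 September – 31 December 2014: 102 days, exemption £295,000 → (£305,000 − £295,000) × 2.25% × 102/365 = £62.8767
Total = £1,716.5342

£1,716.53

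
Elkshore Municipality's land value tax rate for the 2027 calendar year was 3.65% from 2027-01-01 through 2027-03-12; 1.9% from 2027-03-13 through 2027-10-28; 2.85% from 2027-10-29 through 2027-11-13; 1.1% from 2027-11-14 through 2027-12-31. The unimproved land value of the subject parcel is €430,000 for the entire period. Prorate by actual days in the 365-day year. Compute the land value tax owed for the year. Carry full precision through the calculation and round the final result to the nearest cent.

€9,360.45

2027-01-01 to 2027-03-12: 71 days at 3.65% → €430,000 × 3.65% × 71/365 = €3,053.0000
2027-03-13 to 2027-10-28: 230 days at 1.9% → €430,000 × 1.9% × 230/365 = €5,148.2192
2027-10-29 to 2027-11-13: 16 days at 2.85% → €430,000 × 2.85% × 16/365 = €537.2055
2027-11-14 to 2027-12-31: 48 days at 1.1% → €430,000 × 1.1% × 48/365 = €622.0274
Total = €9,360.4521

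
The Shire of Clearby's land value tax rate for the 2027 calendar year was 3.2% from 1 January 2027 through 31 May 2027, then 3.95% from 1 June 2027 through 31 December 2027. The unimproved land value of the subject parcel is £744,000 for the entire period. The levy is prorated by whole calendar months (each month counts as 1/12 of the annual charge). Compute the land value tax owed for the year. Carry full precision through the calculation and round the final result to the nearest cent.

1 January – 31 May 2027: 5 months at 3.2% → £744,000 × 3.2% × 5/12 = £9,920.0000
1 June – 31 December 2027: 7 months at 3.95% → £744,000 × 3.95% × 7/12 = £17,143.0000
Total = £27,063.0000

£27,063.00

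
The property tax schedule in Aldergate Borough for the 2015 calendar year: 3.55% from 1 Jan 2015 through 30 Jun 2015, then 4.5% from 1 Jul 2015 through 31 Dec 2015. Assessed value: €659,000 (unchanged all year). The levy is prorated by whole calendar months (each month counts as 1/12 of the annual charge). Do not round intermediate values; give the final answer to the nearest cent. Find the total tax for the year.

€26,524.75

1 Jan – 30 Jun 2015: 6 months at 3.55% → €659,000 × 3.55% × 6/12 = €11,697.2500
1 Jul – 31 Dec 2015: 6 months at 4.5% → €659,000 × 4.5% × 6/12 = €14,827.5000
Total = €26,524.7500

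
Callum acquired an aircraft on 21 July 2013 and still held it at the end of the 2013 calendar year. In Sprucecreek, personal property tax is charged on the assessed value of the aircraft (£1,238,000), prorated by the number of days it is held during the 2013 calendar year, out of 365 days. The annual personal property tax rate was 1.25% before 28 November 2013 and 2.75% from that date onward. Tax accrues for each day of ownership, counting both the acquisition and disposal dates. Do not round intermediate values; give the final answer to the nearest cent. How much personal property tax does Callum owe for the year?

21 July – 27 November 2013: 130 days at 1.25% → £1,238,000 × 1.25% × 130/365 = £5,511.6438
28 November – 31 December 2013: 34 days at 2.75% → £1,238,000 × 2.75% × 34/365 = £3,171.3151
Total = £8,682.9589

£8,682.96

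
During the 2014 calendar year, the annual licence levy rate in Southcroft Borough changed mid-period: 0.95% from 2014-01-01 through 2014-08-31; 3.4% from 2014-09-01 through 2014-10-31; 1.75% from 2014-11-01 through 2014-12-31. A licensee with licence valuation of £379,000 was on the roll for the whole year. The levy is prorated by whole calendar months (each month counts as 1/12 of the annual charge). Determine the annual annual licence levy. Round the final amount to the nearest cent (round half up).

2014-01-01 to 2014-08-31: 8 months at 0.95% → £379,000 × 0.95% × 8/12 = £2,400.3333
2014-09-01 to 2014-10-31: 2 months at 3.4% → £379,000 × 3.4% × 2/12 = £2,147.6667
2014-11-01 to 2014-12-31: 2 months at 1.75% → £379,000 × 1.75% × 2/12 = £1,105.4167
Total = £5,653.4167

£5,653.42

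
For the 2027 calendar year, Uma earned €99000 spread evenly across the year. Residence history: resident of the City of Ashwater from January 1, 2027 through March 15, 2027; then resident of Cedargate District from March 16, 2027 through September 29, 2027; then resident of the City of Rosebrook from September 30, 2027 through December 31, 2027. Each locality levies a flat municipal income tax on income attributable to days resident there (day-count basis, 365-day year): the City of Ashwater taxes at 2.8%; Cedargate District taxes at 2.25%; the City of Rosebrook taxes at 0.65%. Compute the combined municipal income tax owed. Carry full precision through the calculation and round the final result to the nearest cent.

The City of Ashwater, January 1 – March 15, 2027: 74 days → €99000 × 2.8% × 74/365 = €561.9945
Cedargate District, March 16 – September 29, 2027: 198 days → €99000 × 2.25% × 198/365 = €1208.3425
The City of Rosebrook, September 30 – December 31, 2027: 93 days → €99000 × 0.65% × 93/365 = €163.9603
Total = €1934.2973

€1934.30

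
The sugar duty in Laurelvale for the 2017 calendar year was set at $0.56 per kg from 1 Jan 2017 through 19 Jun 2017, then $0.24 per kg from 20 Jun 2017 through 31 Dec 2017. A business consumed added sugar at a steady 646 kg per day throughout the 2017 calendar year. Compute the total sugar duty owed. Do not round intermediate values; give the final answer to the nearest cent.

1 Jan – 19 Jun 2017: 170 days × 646 kg/day = 109,820 kg at $0.56/kg → $61,499.20
20 Jun – 31 Dec 2017: 195 days × 646 kg/day = 125,970 kg at $0.24/kg → $30,232.80

$91,732.00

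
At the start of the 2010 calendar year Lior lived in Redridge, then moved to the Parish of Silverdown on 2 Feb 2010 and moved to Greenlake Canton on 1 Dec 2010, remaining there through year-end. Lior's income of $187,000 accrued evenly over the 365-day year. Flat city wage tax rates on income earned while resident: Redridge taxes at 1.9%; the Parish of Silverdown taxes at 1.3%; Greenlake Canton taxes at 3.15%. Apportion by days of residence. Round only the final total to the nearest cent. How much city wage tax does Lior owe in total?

$2,823.19

Redridge, 1 Jan – 1 Feb 2010: 32 days → $187,000 × 1.9% × 32/365 = $311.4959
The Parish of Silverdown, 2 Feb – 30 Nov 2010: 302 days → $187,000 × 1.3% × 302/365 = $2,011.4027
Greenlake Canton, 1 Dec – 31 Dec 2010: 31 days → $187,000 × 3.15% × 31/365 = $500.2890
Total = $2,823.1877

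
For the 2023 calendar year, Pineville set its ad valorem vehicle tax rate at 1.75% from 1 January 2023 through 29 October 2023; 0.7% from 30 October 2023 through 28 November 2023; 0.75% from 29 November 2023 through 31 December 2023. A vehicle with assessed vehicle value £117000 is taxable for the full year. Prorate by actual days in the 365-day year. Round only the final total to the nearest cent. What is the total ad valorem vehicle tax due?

1 January – 29 October 2023: 302 days at 1.75% → £117000 × 1.75% × 302/365 = £1694.0959
30 October – 28 November 2023: 30 days at 0.7% → £117000 × 0.7% × 30/365 = £67.3151
29 November – 31 December 2023: 33 days at 0.75% → £117000 × 0.75% × 33/365 = £79.3356
Total = £1840.7466

£1840.75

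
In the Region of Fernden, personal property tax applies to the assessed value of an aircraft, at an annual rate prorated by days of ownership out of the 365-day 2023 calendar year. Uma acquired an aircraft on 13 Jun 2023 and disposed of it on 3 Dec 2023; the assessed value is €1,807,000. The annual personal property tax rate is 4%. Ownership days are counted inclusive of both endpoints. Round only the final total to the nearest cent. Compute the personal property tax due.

€34,456.77

Days held (13 Jun – 3 Dec 2023): 174 out of 365
Tax = €1,807,000 × 4% × 174/365 = €34,456.7671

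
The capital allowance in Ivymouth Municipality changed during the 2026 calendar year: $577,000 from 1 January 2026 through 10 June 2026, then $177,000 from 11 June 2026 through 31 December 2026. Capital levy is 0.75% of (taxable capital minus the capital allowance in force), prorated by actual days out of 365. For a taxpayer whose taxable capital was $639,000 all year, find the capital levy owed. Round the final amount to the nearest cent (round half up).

1 January – 10 June 2026: 161 days, exemption $577,000 → ($639,000 − $577,000) × 0.75% × 161/365 = $205.1096
11 June – 31 December 2026: 204 days, exemption $177,000 → ($639,000 − $177,000) × 0.75% × 204/365 = $1,936.6027
Total = $2,141.7123

$2,141.71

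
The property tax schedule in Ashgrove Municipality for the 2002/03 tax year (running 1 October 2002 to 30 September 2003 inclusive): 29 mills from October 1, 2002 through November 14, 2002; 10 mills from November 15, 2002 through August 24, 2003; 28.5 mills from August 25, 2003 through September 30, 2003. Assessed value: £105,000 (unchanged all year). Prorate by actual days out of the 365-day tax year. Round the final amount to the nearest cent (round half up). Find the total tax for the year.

October 1 – November 14, 2002: 45 days at 29 mills → £105,000 × 2.9% × 45/365 = £375.4110
November 15, 2002 – August 24, 2003: 283 days at 10 mills → £105,000 × 1% × 283/365 = £814.1096
August 25 – September 30, 2003: 37 days at 28.5 mills → £105,000 × 2.85% × 37/365 = £303.3493
Total = £1,492.8699

£1,492.87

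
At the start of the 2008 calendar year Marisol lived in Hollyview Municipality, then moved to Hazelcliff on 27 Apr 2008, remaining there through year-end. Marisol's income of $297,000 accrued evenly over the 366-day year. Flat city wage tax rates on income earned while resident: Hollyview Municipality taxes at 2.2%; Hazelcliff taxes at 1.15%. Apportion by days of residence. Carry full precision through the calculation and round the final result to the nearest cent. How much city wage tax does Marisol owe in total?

Hollyview Municipality, 1 Jan – 26 Apr 2008: 117 days → $297,000 × 2.2% × 117/366 = $2,088.7377
Hazelcliff, 27 Apr – 31 Dec 2008: 249 days → $297,000 × 1.15% × 249/366 = $2,323.6598
Total = $4,412.3975

$4,412.40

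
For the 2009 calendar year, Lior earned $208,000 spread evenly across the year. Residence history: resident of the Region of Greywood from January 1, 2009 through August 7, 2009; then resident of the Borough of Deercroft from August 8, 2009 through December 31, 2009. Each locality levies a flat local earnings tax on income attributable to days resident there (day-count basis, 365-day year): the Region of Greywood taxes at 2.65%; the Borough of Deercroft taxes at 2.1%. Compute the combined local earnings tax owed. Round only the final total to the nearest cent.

$5,054.40

The Region of Greywood, January 1 – August 7, 2009: 219 days → $208,000 × 2.65% × 219/365 = $3,307.2000
The Borough of Deercroft, August 8 – December 31, 2009: 146 days → $208,000 × 2.1% × 146/365 = $1,747.2000
Total = $5,054.4000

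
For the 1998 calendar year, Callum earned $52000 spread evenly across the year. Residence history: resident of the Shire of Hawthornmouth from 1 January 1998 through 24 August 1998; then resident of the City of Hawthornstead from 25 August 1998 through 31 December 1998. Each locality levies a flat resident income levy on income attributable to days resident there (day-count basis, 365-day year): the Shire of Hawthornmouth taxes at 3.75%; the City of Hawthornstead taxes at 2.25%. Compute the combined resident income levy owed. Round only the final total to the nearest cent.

The Shire of Hawthornmouth, 1 January – 24 August 1998: 236 days → $52000 × 3.75% × 236/365 = $1260.8219
The City of Hawthornstead, 25 August – 31 December 1998: 129 days → $52000 × 2.25% × 129/365 = $413.5068
Total = $1674.3288

$1674.33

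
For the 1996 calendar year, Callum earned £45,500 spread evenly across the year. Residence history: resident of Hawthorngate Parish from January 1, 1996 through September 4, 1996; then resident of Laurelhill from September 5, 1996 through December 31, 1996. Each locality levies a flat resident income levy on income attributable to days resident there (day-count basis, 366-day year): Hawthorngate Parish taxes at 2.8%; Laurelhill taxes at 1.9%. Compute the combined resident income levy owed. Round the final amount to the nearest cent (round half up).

£1,141.98

Hawthorngate Parish, January 1 – September 4, 1996: 248 days → £45,500 × 2.8% × 248/366 = £863.2568
Laurelhill, September 5 – December 31, 1996: 118 days → £45,500 × 1.9% × 118/366 = £278.7186
Total = £1,141.9754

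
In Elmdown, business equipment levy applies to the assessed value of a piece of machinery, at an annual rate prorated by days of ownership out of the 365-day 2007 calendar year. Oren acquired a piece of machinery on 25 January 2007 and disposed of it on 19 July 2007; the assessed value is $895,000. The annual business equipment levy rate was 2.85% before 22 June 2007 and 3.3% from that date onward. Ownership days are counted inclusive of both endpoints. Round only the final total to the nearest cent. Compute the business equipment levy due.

$12,608.47

25 January – 21 June 2007: 148 days at 2.85% → $895,000 × 2.85% × 148/365 = $10,342.7671
22 June – 19 July 2007: 28 days at 3.3% → $895,000 × 3.3% × 28/365 = $2,265.6986
Total = $12,608.4658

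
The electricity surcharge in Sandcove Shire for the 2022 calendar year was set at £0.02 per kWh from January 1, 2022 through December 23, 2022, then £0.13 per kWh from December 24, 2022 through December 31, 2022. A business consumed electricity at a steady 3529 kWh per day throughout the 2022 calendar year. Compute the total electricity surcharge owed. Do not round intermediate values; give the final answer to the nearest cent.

£28,867.22

January 1 – December 23, 2022: 357 days × 3529 kWh/day = 1,259,853 kWh at £0.02/kWh → £25,197.06
December 24 – December 31, 2022: 8 days × 3529 kWh/day = 28,232 kWh at £0.13/kWh → £3,670.16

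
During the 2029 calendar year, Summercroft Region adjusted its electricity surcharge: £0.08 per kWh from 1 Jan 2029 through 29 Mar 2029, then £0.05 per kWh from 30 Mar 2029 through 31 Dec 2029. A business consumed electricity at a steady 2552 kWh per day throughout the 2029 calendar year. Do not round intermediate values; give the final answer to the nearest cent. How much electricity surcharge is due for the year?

£53311.28

1 Jan – 29 Mar 2029: 88 days × 2552 kWh/day = 224,576 kWh at £0.08/kWh → £17966.08
30 Mar – 31 Dec 2029: 277 days × 2552 kWh/day = 706,904 kWh at £0.05/kWh → £35345.20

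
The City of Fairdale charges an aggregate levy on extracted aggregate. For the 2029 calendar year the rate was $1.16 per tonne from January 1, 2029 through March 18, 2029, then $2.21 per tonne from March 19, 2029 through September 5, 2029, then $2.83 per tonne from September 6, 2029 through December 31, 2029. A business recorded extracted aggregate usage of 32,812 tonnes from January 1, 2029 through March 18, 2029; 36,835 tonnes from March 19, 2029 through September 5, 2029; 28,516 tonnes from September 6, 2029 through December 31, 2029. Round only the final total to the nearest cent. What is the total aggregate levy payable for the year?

January 1 – March 18, 2029: 32,812 tonnes at $1.16/tonne → $38,061.92
March 19 – September 5, 2029: 36,835 tonnes at $2.21/tonne → $81,405.35
September 6 – December 31, 2029: 28,516 tonnes at $2.83/tonne → $80,700.28

$200,167.55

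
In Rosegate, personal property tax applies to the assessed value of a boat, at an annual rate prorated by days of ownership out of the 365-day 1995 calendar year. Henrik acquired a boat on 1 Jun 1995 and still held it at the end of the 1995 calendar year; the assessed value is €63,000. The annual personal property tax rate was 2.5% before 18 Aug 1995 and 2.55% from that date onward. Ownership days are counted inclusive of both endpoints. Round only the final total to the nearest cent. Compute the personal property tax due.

1 Jun – 17 Aug 1995: 78 days at 2.5% → €63,000 × 2.5% × 78/365 = €336.5753
18 Aug – 31 Dec 1995: 136 days at 2.55% → €63,000 × 2.55% × 136/365 = €598.5863
Total = €935.1616

€935.16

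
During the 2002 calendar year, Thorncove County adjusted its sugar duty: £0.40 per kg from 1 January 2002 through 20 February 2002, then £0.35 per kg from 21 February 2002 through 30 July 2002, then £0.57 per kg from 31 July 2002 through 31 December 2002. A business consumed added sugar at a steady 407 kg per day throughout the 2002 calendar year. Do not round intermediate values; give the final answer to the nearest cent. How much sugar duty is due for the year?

1 January – 20 February 2002: 51 days × 407 kg/day = 20,757 kg at £0.40/kg → £8302.80
21 February – 30 July 2002: 160 days × 407 kg/day = 65,120 kg at £0.35/kg → £22792.00
31 July – 31 December 2002: 154 days × 407 kg/day = 62,678 kg at £0.57/kg → £35726.46

£66821.26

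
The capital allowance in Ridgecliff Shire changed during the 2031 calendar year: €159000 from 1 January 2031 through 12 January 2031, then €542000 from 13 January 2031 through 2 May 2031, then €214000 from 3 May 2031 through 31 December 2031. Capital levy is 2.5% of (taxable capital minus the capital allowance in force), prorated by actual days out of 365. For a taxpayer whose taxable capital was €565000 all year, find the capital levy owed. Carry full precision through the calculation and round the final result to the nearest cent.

€6348.97

1 January – 12 January 2031: 12 days, exemption €159000 → (€565000 − €159000) × 2.5% × 12/365 = €333.6986
13 January – 2 May 2031: 110 days, exemption €542000 → (€565000 − €542000) × 2.5% × 110/365 = €173.2877
3 May – 31 December 2031: 243 days, exemption €214000 → (€565000 − €214000) × 2.5% × 243/365 = €5841.9863
Total = €6348.9726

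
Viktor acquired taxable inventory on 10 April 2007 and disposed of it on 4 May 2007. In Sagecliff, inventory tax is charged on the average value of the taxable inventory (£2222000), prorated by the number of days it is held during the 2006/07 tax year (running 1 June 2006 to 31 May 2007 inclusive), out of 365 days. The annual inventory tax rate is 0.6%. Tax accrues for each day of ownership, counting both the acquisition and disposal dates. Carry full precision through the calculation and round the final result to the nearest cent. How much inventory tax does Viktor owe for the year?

£913.15

Days held (10 April – 4 May 2007): 25 out of 365
Tax = £2222000 × 0.6% × 25/365 = £913.1507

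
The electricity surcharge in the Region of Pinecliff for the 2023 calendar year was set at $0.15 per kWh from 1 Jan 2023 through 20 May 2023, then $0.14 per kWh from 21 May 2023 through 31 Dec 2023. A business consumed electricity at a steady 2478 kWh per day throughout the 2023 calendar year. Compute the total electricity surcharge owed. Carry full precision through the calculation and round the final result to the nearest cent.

$130,095.00

1 Jan – 20 May 2023: 140 days × 2478 kWh/day = 346,920 kWh at $0.15/kWh → $52,038.00
21 May – 31 Dec 2023: 225 days × 2478 kWh/day = 557,550 kWh at $0.14/kWh → $78,057.00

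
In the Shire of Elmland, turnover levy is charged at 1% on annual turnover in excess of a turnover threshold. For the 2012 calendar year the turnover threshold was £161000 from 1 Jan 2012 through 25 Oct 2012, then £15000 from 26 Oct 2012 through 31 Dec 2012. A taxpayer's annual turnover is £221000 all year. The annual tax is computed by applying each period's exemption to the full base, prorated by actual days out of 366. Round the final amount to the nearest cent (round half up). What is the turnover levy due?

1 Jan – 25 Oct 2012: 299 days, exemption £161000 → (£221000 − £161000) × 1% × 299/366 = £490.1639
26 Oct – 31 Dec 2012: 67 days, exemption £15000 → (£221000 − £15000) × 1% × 67/366 = £377.1038
Total = £867.2678

£867.27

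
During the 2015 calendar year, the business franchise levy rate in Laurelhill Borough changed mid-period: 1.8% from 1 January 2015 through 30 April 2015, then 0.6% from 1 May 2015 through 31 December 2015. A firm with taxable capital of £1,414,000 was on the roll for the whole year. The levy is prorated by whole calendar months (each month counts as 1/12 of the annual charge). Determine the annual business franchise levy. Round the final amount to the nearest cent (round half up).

£14,140.00

1 January – 30 April 2015: 4 months at 1.8% → £1,414,000 × 1.8% × 4/12 = £8,484.0000
1 May – 31 December 2015: 8 months at 0.6% → £1,414,000 × 0.6% × 8/12 = £5,656.0000
Total = £14,140.0000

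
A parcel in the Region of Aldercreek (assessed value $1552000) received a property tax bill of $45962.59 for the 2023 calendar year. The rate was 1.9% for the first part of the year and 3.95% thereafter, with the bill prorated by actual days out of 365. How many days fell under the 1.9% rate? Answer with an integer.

176 days

Let d = days at the first rate; then 365 − d days at the second rate.
$1552000 × [1.9%·d + 3.95%·(365−d)] / 365 = $45962.59
Solving gives d = 176, so the new rate took effect on June 26, 2023.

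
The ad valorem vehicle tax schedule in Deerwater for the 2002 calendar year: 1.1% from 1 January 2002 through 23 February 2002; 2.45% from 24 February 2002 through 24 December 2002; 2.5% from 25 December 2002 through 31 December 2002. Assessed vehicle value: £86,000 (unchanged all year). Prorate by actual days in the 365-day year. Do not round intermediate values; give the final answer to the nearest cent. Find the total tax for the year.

£1,936.06

1 January – 23 February 2002: 54 days at 1.1% → £86,000 × 1.1% × 54/365 = £139.9562
24 February – 24 December 2002: 304 days at 2.45% → £86,000 × 2.45% × 304/365 = £1,754.8712
25 December – 31 December 2002: 7 days at 2.5% → £86,000 × 2.5% × 7/365 = £41.2329
Total = £1,936.0603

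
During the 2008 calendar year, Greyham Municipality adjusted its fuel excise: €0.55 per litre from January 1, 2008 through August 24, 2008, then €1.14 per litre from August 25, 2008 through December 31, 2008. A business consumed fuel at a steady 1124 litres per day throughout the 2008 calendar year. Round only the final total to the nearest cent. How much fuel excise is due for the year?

January 1 – August 24, 2008: 237 days × 1124 litres/day = 266,388 litres at €0.55/litre → €146,513.40
August 25 – December 31, 2008: 129 days × 1124 litres/day = 144,996 litres at €1.14/litre → €165,295.44

€311,808.84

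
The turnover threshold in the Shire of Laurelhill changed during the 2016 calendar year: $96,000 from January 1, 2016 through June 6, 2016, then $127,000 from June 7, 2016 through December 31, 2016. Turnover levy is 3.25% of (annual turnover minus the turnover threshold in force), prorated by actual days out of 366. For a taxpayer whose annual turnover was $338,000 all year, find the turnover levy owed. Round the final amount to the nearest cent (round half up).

$7,292.43

January 1 – June 6, 2016: 158 days, exemption $96,000 → ($338,000 − $96,000) × 3.25% × 158/366 = $3,395.2732
June 7 – December 31, 2016: 208 days, exemption $127,000 → ($338,000 − $127,000) × 3.25% × 208/366 = $3,897.1585
Total = $7,292.4317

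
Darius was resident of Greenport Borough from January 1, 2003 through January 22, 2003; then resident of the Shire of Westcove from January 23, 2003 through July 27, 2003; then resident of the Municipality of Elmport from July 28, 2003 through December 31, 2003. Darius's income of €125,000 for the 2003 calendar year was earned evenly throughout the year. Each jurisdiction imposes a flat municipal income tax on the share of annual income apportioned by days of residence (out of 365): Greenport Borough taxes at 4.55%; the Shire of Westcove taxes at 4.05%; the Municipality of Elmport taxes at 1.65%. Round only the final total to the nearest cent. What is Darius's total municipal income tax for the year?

Greenport Borough, January 1 – January 22, 2003: 22 days → €125,000 × 4.55% × 22/365 = €342.8082
The Shire of Westcove, January 23 – July 27, 2003: 186 days → €125,000 × 4.05% × 186/365 = €2,579.7945
The Municipality of Elmport, July 28 – December 31, 2003: 157 days → €125,000 × 1.65% × 157/365 = €887.1575
Total = €3,809.7603

€3,809.76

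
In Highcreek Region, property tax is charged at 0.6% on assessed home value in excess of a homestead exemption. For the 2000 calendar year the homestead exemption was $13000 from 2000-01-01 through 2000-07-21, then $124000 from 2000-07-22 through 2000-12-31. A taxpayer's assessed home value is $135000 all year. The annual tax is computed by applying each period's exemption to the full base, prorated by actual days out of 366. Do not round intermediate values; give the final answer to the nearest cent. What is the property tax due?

2000-01-01 to 2000-07-21: 203 days, exemption $13000 → ($135000 − $13000) × 0.6% × 203/366 = $406.0000
2000-07-22 to 2000-12-31: 163 days, exemption $124000 → ($135000 − $124000) × 0.6% × 163/366 = $29.3934
Total = $435.3934

$435.39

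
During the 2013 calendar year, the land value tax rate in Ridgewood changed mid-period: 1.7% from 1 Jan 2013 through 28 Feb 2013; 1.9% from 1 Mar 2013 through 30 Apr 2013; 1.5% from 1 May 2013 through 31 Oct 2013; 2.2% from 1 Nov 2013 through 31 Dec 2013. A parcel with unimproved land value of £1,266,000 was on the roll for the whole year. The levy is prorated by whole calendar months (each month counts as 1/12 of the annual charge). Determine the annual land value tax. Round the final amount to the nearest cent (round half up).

1 Jan – 28 Feb 2013: 2 months at 1.7% → £1,266,000 × 1.7% × 2/12 = £3,587.0000
1 Mar – 30 Apr 2013: 2 months at 1.9% → £1,266,000 × 1.9% × 2/12 = £4,009.0000
1 May – 31 Oct 2013: 6 months at 1.5% → £1,266,000 × 1.5% × 6/12 = £9,495.0000
1 Nov – 31 Dec 2013: 2 months at 2.2% → £1,266,000 × 2.2% × 2/12 = £4,642.0000
Total = £21,733.0000

£21,733.00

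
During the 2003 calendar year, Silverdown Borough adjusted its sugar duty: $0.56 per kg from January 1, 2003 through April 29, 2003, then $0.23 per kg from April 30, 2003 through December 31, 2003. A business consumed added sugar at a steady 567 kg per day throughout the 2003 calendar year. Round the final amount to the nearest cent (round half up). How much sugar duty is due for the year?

$69,865.74

January 1 – April 29, 2003: 119 days × 567 kg/day = 67,473 kg at $0.56/kg → $37,784.88
April 30 – December 31, 2003: 246 days × 567 kg/day = 139,482 kg at $0.23/kg → $32,080.86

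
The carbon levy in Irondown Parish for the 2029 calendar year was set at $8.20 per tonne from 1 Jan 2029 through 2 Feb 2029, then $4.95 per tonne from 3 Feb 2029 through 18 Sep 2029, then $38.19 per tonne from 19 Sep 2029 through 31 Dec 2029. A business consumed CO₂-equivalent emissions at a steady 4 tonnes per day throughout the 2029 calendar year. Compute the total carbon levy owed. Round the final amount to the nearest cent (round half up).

$21483.84

1 Jan – 2 Feb 2029: 33 days × 4 tonnes/day = 132 tonnes at $8.20/tonne → $1082.40
3 Feb – 18 Sep 2029: 228 days × 4 tonnes/day = 912 tonnes at $4.95/tonne → $4514.40
19 Sep – 31 Dec 2029: 104 days × 4 tonnes/day = 416 tonnes at $38.19/tonne → $15887.04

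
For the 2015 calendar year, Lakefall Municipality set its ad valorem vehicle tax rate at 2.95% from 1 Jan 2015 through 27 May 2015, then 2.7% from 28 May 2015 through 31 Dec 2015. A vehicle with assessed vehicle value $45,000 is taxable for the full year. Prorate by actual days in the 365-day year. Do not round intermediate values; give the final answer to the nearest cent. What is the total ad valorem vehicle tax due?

$1,260.31

1 Jan – 27 May 2015: 147 days at 2.95% → $45,000 × 2.95% × 147/365 = $534.6370
28 May – 31 Dec 2015: 218 days at 2.7% → $45,000 × 2.7% × 218/365 = $725.6712
Total = $1,260.3082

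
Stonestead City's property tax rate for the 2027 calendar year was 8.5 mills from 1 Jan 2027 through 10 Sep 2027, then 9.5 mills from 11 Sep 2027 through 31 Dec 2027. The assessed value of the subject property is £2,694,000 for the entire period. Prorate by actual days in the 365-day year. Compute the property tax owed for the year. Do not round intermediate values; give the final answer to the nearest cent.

1 Jan – 10 Sep 2027: 253 days at 8.5 mills → £2,694,000 × 0.85% × 253/365 = £15,872.4575
11 Sep – 31 Dec 2027: 112 days at 9.5 mills → £2,694,000 × 0.95% × 112/365 = £7,853.1945
Total = £23,725.6521

£23,725.65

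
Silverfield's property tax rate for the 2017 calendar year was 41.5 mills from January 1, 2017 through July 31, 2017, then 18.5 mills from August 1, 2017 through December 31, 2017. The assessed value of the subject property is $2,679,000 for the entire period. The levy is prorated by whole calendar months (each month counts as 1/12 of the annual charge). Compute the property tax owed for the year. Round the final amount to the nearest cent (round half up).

January 1 – July 31, 2017: 7 months at 41.5 mills → $2,679,000 × 4.15% × 7/12 = $64,854.1250
August 1 – December 31, 2017: 5 months at 18.5 mills → $2,679,000 × 1.85% × 5/12 = $20,650.6250
Total = $85,504.7500

$85,504.75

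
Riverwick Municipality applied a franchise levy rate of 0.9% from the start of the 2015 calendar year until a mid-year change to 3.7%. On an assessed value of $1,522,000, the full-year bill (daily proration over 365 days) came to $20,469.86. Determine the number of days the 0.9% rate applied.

Let d = days at the first rate; then 365 − d days at the second rate.
$1,522,000 × [0.9%·d + 3.7%·(365−d)] / 365 = $20,469.86
Solving gives d = 307, so the new rate took effect on 4 November 2015.

307 days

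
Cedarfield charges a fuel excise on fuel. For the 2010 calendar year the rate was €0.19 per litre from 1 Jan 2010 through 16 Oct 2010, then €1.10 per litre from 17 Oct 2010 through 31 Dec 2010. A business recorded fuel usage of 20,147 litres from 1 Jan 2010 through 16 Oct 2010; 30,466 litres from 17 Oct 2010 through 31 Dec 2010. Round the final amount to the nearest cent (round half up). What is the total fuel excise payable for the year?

€37,340.53

1 Jan – 16 Oct 2010: 20,147 litres at €0.19/litre → €3,827.93
17 Oct – 31 Dec 2010: 30,466 litres at €1.10/litre → €33,512.60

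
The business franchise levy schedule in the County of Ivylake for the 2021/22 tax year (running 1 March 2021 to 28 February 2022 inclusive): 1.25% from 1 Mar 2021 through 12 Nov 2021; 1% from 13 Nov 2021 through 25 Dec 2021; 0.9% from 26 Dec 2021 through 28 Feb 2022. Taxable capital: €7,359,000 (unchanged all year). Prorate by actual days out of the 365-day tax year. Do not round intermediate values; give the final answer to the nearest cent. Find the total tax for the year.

€85,233.35

1 Mar – 12 Nov 2021: 257 days at 1.25% → €7,359,000 × 1.25% × 257/365 = €64,769.2808
13 Nov – 25 Dec 2021: 43 days at 1% → €7,359,000 × 1% × 43/365 = €8,669.5068
26 Dec 2021 – 28 Feb 2022: 65 days at 0.9% → €7,359,000 × 0.9% × 65/365 = €11,794.5616
Total = €85,233.3493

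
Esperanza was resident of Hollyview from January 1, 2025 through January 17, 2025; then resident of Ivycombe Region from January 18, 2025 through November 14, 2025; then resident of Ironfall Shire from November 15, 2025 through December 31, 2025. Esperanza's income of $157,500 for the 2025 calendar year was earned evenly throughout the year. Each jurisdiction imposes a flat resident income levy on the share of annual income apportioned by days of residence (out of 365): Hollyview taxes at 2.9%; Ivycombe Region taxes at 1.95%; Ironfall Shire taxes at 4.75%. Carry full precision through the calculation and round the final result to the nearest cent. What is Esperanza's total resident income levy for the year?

$3,708.80

Hollyview, January 1 – January 17, 2025: 17 days → $157,500 × 2.9% × 17/365 = $212.7329
Ivycombe Region, January 18 – November 14, 2025: 301 days → $157,500 × 1.95% × 301/365 = $2,532.7295
Ironfall Shire, November 15 – December 31, 2025: 47 days → $157,500 × 4.75% × 47/365 = $963.3390
Total = $3,708.8014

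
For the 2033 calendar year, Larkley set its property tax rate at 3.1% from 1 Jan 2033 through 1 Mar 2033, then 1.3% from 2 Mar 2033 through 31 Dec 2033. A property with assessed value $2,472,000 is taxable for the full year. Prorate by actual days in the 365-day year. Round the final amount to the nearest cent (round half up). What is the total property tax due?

$39,450.41

1 Jan – 1 Mar 2033: 60 days at 3.1% → $2,472,000 × 3.1% × 60/365 = $12,597.0411
2 Mar – 31 Dec 2033: 305 days at 1.3% → $2,472,000 × 1.3% × 305/365 = $26,853.3699
Total = $39,450.4110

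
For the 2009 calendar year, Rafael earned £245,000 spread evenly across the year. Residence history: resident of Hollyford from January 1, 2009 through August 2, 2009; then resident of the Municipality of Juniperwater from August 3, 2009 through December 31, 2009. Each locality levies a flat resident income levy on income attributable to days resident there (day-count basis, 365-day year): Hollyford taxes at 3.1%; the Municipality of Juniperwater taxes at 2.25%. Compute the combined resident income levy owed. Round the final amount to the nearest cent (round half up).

Hollyford, January 1 – August 2, 2009: 214 days → £245,000 × 3.1% × 214/365 = £4,452.9589
The Municipality of Juniperwater, August 3 – December 31, 2009: 151 days → £245,000 × 2.25% × 151/365 = £2,280.5137
Total = £6,733.4726

£6,733.47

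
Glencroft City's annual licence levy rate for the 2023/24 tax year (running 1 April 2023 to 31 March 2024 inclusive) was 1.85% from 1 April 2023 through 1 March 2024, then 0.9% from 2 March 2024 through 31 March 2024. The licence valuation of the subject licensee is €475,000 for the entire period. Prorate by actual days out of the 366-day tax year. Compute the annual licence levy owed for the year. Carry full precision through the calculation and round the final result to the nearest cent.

1 April 2023 – 1 March 2024: 336 days at 1.85% → €475,000 × 1.85% × 336/366 = €8,067.2131
2 March – 31 March 2024: 30 days at 0.9% → €475,000 × 0.9% × 30/366 = €350.4098
Total = €8,417.6230

€8,417.62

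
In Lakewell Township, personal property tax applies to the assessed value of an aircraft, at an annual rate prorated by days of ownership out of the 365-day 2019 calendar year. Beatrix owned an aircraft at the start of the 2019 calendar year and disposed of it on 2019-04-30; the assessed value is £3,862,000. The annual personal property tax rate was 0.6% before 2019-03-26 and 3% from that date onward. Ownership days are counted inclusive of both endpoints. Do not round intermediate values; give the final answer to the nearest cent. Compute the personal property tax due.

£16,760.02

2019-01-01 to 2019-03-25: 84 days at 0.6% → £3,862,000 × 0.6% × 84/365 = £5,332.7342
2019-03-26 to 2019-04-30: 36 days at 3% → £3,862,000 × 3% × 36/365 = £11,427.2877
Total = £16,760.0219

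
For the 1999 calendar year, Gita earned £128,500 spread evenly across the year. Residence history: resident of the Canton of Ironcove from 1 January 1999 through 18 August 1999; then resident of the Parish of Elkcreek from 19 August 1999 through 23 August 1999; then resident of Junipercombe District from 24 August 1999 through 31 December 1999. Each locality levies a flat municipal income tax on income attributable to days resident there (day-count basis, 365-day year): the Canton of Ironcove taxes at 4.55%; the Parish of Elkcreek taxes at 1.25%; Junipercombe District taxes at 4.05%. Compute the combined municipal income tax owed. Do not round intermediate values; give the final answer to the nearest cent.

The Canton of Ironcove, 1 January – 18 August 1999: 230 days → £128,500 × 4.55% × 230/365 = £3,684.2534
The Parish of Elkcreek, 19 August – 23 August 1999: 5 days → £128,500 × 1.25% × 5/365 = £22.0034
Junipercombe District, 24 August – 31 December 1999: 130 days → £128,500 × 4.05% × 130/365 = £1,853.5685
Total = £5,559.8253

£5,559.83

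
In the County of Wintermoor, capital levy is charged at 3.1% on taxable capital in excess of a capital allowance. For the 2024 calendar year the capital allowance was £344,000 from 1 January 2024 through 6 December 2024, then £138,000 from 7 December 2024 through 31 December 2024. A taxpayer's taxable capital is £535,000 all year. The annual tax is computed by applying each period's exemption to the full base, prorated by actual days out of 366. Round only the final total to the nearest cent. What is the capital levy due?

£6,357.20

1 January – 6 December 2024: 341 days, exemption £344,000 → (£535,000 − £344,000) × 3.1% × 341/366 = £5,516.5601
7 December – 31 December 2024: 25 days, exemption £138,000 → (£535,000 − £138,000) × 3.1% × 25/366 = £840.6421
Total = £6,357.2022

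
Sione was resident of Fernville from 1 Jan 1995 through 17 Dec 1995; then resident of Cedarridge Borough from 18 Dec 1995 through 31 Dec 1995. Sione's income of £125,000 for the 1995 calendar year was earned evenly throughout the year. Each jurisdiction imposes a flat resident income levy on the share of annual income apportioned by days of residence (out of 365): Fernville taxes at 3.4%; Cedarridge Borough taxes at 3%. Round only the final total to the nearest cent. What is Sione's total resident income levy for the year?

Fernville, 1 Jan – 17 Dec 1995: 351 days → £125,000 × 3.4% × 351/365 = £4,086.9863
Cedarridge Borough, 18 Dec – 31 Dec 1995: 14 days → £125,000 × 3% × 14/365 = £143.8356
Total = £4,230.8219

£4,230.82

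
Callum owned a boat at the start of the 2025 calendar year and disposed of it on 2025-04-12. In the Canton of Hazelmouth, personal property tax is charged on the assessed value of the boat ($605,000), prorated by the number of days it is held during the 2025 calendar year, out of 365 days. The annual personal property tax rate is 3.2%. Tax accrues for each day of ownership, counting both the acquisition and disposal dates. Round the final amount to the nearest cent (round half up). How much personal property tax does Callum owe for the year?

Days held (2025-01-01 to 2025-04-12): 102 out of 365
Tax = $605,000 × 3.2% × 102/365 = $5,410.1918

$5,410.19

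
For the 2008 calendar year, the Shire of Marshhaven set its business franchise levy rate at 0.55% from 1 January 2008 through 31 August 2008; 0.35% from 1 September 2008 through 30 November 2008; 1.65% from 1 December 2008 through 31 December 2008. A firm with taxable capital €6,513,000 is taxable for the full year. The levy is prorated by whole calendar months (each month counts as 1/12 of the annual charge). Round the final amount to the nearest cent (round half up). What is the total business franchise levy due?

1 January – 31 August 2008: 8 months at 0.55% → €6,513,000 × 0.55% × 8/12 = €23,881.0000
1 September – 30 November 2008: 3 months at 0.35% → €6,513,000 × 0.35% × 3/12 = €5,698.8750
1 December – 31 December 2008: 1 month at 1.65% → €6,513,000 × 1.65% × 1/12 = €8,955.3750
Total = €38,535.2500

€38,535.25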